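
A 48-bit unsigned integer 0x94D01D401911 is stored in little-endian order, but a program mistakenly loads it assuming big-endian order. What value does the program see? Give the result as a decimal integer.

Stored little-endian, the bytes at ascending addresses are 11 19 40 1D D0 94.
Read back as big-endian, the last byte is least significant, giving 0x1119401DD094.
0x1119401DD094 = 18800147550356.

18800147550356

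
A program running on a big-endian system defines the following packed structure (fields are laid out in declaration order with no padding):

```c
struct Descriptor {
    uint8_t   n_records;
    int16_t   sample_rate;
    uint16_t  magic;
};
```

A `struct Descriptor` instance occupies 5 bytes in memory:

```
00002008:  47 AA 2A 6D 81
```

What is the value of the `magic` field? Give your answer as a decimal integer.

28033

`magic` follows `n_records` (1 B), `sample_rate` (2 B), so it starts at offset 1 + 2 = 3 and occupies 2 bytes.
Bytes at offsets 3..4: 6D 81.
Big-endian: lowest address holds the most-significant byte.
The bytes are already most-significant first: 0x6D81.
0x6D81 = 28033.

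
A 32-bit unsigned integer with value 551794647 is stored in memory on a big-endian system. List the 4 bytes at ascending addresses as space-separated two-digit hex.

20 E3 B7 D7

551794647 in hexadecimal, padded to 32 bits, is 0x20E3B7D7.
Split into bytes (most-significant first): 20 E3 B7 D7.
In big-endian order the high byte comes first in memory.
So the memory order matches the most-significant-first order: 20 E3 B7 D7.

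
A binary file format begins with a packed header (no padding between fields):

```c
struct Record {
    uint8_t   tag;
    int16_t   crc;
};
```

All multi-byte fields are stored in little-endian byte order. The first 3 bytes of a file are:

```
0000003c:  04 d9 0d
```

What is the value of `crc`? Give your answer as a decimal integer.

`crc` follows `tag` (1 byte), so it starts at byte offset 1 and occupies 2 bytes.
Bytes at offsets 1..2: D9 0D.
Little-endian stores the least-significant byte at the lowest address.
Reassemble most-significant byte first: 0D D9 → 0x0DD9.
0x0DD9 = 3545.

3545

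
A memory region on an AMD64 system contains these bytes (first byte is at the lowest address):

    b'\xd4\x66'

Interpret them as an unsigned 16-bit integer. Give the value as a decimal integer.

In little-endian order the low byte comes first in memory.
Reassemble most-significant byte first: 66 D4 → 0x66D4.
0x66D4 = 26324.

26324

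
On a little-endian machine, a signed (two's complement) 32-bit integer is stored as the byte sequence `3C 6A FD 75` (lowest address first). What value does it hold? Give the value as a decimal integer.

1979542076

In little-endian order the low byte comes first in memory.
Reassemble most-significant byte first: 75 FD 6A 3C → 0x75FD6A3C.
0x75FD6A3C = 1979542076.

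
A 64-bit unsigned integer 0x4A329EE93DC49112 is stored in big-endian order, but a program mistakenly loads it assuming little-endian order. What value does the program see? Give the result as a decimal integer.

1338066334497256010

Stored big-endian, the bytes at ascending addresses are 4A 32 9E E9 3D C4 91 12.
Read back as little-endian, the first byte is least significant, giving 0x1291C43DE99E324A.
0x1291C43DE99E324A = 1338066334497256010.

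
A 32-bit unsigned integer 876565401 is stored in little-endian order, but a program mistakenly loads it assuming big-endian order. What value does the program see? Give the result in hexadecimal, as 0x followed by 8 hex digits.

0x99533F34

876565401 in 32-bit hexadecimal is 0x343F5399.
Stored little-endian, the bytes at ascending addresses are 99 53 3F 34.
Read back as big-endian, the last byte is least significant, giving 0x99533F34.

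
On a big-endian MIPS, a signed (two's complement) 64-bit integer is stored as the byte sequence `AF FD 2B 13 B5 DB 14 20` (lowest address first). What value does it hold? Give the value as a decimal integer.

In big-endian order the high byte comes first in memory.
The bytes are already most-significant first: 0xAFFD2B13B5DB1420.
Top bit is set, so as a signed 64-bit value this is 0xAFFD2B13B5DB1420 − 2^64 = -5765404584308960224.

-5765404584308960224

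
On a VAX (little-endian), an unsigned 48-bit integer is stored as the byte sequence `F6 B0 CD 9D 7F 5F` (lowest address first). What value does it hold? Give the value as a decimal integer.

105001712988406

Little-endian stores the least-significant byte at the lowest address.
Reassemble most-significant byte first: 5F 7F 9D CD B0 F6 → 0x5F7F9DCDB0F6.
0x5F7F9DCDB0F6 = 105001712988406.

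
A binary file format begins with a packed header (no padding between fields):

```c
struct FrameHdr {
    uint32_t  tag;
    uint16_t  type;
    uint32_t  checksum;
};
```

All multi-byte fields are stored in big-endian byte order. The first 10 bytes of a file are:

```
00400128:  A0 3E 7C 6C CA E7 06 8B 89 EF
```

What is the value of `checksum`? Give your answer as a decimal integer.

109808111

`checksum` follows `tag` (4 B), `type` (2 B), so it starts at offset 4 + 2 = 6 and occupies 4 bytes.
Bytes at offsets 6..9: 06 8B 89 EF.
Big-endian: lowest address holds the most-significant byte.
The bytes are already most-significant first: 0x068B89EF.
0x068B89EF = 109808111.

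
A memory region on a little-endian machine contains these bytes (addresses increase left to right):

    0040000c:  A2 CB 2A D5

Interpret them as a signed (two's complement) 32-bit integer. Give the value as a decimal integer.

Little-endian: lowest address holds the least-significant byte.
Reassemble most-significant byte first: D5 2A CB A2 → 0xD52ACBA2.
Top bit is set, so as a signed 32-bit value this is 0xD52ACBA2 − 2^32 = -718615646.

-718615646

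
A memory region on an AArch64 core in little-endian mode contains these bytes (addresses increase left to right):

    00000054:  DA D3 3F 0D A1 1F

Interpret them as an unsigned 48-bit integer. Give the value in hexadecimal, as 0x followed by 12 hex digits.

0x1FA10D3FD3DA

In little-endian order the low byte comes first in memory.
Reassemble most-significant byte first: 1F A1 0D 3F D3 DA → 0x1FA10D3FD3DA.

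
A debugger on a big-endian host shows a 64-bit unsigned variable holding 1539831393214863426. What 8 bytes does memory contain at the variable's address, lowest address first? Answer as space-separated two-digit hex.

1539831393214863426 in hexadecimal, padded to 64 bits, is 0x155E947E66911842.
Split into bytes (most-significant first): 15 5E 94 7E 66 91 18 42.
Big-endian: lowest address holds the most-significant byte.
So the memory order matches the most-significant-first order: 15 5E 94 7E 66 91 18 42.

15 5E 94 7E 66 91 18 42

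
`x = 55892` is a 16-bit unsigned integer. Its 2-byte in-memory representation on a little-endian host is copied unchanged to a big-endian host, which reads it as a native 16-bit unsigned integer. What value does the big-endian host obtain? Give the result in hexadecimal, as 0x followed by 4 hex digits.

55892 in 16-bit hexadecimal is 0xDA54.
Stored little-endian, the bytes at ascending addresses are 54 DA.
Read back as big-endian, the last byte is least significant, giving 0x54DA.

0x54DA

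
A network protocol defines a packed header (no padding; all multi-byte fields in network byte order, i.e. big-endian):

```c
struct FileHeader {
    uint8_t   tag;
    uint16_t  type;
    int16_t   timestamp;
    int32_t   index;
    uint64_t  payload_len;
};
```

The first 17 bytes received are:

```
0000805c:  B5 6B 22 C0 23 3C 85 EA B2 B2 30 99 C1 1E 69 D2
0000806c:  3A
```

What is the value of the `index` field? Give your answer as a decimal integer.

1015409330

`index` follows `tag` (1 B), `type` (2 B), `timestamp` (2 B), so it starts at offset 1 + 2 + 2 = 5 and occupies 4 bytes.
Bytes at offsets 5..8: 3C 85 EA B2.
Big-endian stores the most-significant byte at the lowest address.
The bytes are already most-significant first: 0x3C85EAB2.
0x3C85EAB2 = 1015409330.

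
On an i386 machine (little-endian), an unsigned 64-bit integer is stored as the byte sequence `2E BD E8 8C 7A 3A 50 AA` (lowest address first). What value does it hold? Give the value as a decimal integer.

12272373282609085742

In little-endian order the low byte comes first in memory.
Reassemble most-significant byte first: AA 50 3A 7A 8C E8 BD 2E → 0xAA503A7A8CE8BD2E.
0xAA503A7A8CE8BD2E = 12272373282609085742.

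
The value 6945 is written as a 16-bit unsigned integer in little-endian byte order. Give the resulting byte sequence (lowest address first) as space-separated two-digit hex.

21 1B

6945 in hexadecimal, padded to 16 bits, is 0x1B21.
Split into bytes (most-significant first): 1B 21.
Little-endian stores the least-significant byte at the lowest address.
So at ascending addresses the bytes are 21 1B.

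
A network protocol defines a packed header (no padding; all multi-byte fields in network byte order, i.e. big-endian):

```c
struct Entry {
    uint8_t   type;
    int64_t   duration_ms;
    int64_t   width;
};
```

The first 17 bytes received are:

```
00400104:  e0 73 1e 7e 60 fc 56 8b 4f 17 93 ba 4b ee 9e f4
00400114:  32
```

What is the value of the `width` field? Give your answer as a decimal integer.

`width` follows `type` (1 B), `duration_ms` (8 B), so it starts at offset 1 + 8 = 9 and occupies 8 bytes.
Bytes at offsets 9..16: 17 93 BA 4B EE 9E F4 32.
Big-endian stores the most-significant byte at the lowest address.
The bytes are already most-significant first: 0x1793BA4BEE9EF432.
0x1793BA4BEE9EF432 = 1698906319737517106.

1698906319737517106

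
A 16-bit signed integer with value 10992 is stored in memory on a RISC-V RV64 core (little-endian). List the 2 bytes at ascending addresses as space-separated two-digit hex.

F0 2A

10992 in hexadecimal, padded to 16 bits, is 0x2AF0.
Split into bytes (most-significant first): 2A F0.
Little-endian: lowest address holds the least-significant byte.
So at ascending addresses the bytes are F0 2A.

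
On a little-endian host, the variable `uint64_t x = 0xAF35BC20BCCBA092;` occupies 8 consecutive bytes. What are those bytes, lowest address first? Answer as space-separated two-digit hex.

Split into bytes (most-significant first): AF 35 BC 20 BC CB A0 92.
Little-endian: lowest address holds the least-significant byte.
So at ascending addresses the bytes are 92 A0 CB BC 20 BC 35 AF.

92 A0 CB BC 20 BC 35 AF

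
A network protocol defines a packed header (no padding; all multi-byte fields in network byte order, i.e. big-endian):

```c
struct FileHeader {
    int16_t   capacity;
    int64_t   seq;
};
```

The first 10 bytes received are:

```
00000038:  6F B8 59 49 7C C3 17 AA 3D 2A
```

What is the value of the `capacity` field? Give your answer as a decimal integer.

`capacity` is the first field, at byte offset 0, occupying 2 bytes.
Bytes at offsets 0..1: 6F B8.
In big-endian order the high byte comes first in memory.
The bytes are already most-significant first: 0x6FB8.
0x6FB8 = 28600.

28600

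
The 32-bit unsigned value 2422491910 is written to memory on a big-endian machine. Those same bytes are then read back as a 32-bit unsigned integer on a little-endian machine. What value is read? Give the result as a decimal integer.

105604240

2422491910 in 32-bit hexadecimal is 0x90644B06.
Stored big-endian, the bytes at ascending addresses are 90 64 4B 06.
Read back as little-endian, the first byte is least significant, giving 0x064B6490.
0x064B6490 = 105604240.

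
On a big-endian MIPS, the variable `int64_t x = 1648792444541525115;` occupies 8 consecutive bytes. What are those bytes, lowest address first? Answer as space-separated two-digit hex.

16 E1 AF FE 1D 3E DC 7B

1648792444541525115 in hexadecimal, padded to 64 bits, is 0x16E1AFFE1D3EDC7B.
Split into bytes (most-significant first): 16 E1 AF FE 1D 3E DC 7B.
In big-endian order the high byte comes first in memory.
So the memory order matches the most-significant-first order: 16 E1 AF FE 1D 3E DC 7B.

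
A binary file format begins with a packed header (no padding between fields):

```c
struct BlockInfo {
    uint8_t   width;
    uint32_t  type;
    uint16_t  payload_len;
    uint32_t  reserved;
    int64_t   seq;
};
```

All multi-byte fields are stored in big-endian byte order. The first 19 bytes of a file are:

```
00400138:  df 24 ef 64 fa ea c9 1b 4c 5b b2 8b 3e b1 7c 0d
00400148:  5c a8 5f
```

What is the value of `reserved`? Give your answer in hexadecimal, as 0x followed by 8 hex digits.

`reserved` follows `width` (1 B), `type` (4 B), `payload_len` (2 B), so it starts at offset 1 + 4 + 2 = 7 and occupies 4 bytes.
Bytes at offsets 7..10: 1B 4C 5B B2.
In big-endian order the high byte comes first in memory.
The bytes are already most-significant first: 0x1B4C5BB2.

0x1B4C5BB2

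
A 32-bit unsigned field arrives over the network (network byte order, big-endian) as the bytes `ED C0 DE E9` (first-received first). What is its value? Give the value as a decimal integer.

Big-endian: lowest address holds the most-significant byte.
The bytes are already most-significant first: 0xEDC0DEE9.
0xEDC0DEE9 = 3988840169.

3988840169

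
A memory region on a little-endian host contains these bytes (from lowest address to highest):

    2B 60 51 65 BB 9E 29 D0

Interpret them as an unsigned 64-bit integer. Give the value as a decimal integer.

Little-endian: lowest address holds the least-significant byte.
Reassemble most-significant byte first: D0 29 9E BB 65 51 60 2B → 0xD0299EBB6551602B.
0xD0299EBB6551602B = 14999694561630052395.

14999694561630052395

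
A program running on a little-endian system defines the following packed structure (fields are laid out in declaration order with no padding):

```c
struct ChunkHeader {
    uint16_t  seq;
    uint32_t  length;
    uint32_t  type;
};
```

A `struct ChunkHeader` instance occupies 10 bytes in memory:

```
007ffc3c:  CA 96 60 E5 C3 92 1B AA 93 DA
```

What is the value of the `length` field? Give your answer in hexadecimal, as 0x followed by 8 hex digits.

0x92C3E560

`length` follows `seq` (2 bytes), so it starts at byte offset 2 and occupies 4 bytes.
Bytes at offsets 2..5: 60 E5 C3 92.
Little-endian stores the least-significant byte at the lowest address.
Reassemble most-significant byte first: 92 C3 E5 60 → 0x92C3E560.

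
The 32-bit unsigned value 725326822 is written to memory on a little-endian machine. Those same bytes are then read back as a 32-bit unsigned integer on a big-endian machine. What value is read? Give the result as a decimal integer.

725326822 in 32-bit hexadecimal is 0x2B3B9BE6.
Stored little-endian, the bytes at ascending addresses are E6 9B 3B 2B.
Read back as big-endian, the last byte is least significant, giving 0xE69B3B2B.
0xE69B3B2B = 3868932907.

3868932907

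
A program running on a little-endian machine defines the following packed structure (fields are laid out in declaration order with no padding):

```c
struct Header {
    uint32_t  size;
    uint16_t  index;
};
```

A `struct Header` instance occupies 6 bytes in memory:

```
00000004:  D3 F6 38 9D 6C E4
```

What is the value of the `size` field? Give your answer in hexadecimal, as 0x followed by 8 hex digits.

0x9D38F6D3

`size` is the first field, at byte offset 0, occupying 4 bytes.
Bytes at offsets 0..3: D3 F6 38 9D.
Little-endian: lowest address holds the least-significant byte.
Reassemble most-significant byte first: 9D 38 F6 D3 → 0x9D38F6D3.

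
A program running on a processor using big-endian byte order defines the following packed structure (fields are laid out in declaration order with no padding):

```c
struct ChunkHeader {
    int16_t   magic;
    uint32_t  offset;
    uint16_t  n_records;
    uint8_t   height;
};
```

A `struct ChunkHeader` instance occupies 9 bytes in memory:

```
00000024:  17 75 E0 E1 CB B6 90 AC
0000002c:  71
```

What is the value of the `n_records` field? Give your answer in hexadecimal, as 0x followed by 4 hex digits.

`n_records` follows `magic` (2 B), `offset` (4 B), so it starts at offset 2 + 4 = 6 and occupies 2 bytes.
Bytes at offsets 6..7: 90 AC.
Big-endian stores the most-significant byte at the lowest address.
The bytes are already most-significant first: 0x90AC.

0x90AC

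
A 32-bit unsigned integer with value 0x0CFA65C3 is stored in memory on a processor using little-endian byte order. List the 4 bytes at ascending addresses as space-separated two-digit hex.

Split into bytes (most-significant first): 0C FA 65 C3.
In little-endian order the low byte comes first in memory.
So at ascending addresses the bytes are C3 65 FA 0C.

C3 65 FA 0C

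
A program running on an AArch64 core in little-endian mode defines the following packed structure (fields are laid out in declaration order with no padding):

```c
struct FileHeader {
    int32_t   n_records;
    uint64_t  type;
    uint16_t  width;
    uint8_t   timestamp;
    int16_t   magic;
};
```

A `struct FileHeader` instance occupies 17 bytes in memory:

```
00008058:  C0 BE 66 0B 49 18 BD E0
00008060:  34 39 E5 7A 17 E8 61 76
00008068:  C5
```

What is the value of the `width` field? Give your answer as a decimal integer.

59415

`width` follows `n_records` (4 B), `type` (8 B), so it starts at offset 4 + 8 = 12 and occupies 2 bytes.
Bytes at offsets 12..13: 17 E8.
Little-endian stores the least-significant byte at the lowest address.
Reassemble most-significant byte first: E8 17 → 0xE817.
0xE817 = 59415.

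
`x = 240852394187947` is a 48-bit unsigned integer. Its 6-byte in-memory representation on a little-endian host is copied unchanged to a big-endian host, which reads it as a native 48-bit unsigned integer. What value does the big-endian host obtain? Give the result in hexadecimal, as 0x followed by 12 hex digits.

240852394187947 in 48-bit hexadecimal is 0xDB0DD1661CAB.
Stored little-endian, the bytes at ascending addresses are AB 1C 66 D1 0D DB.
Read back as big-endian, the last byte is least significant, giving 0xAB1C66D10DDB.

0xAB1C66D10DDB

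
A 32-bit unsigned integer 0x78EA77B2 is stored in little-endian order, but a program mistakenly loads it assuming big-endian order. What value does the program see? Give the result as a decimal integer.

2994203256

Stored little-endian, the bytes at ascending addresses are B2 77 EA 78.
Read back as big-endian, the last byte is least significant, giving 0xB277EA78.
0xB277EA78 = 2994203256.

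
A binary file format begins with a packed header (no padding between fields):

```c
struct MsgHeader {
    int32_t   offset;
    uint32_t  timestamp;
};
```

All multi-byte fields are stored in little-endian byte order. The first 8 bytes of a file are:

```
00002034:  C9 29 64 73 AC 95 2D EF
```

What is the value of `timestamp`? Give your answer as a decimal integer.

`timestamp` follows `offset` (4 bytes), so it starts at byte offset 4 and occupies 4 bytes.
Bytes at offsets 4..7: AC 95 2D EF.
Little-endian stores the least-significant byte at the lowest address.
Reassemble most-significant byte first: EF 2D 95 AC → 0xEF2D95AC.
0xEF2D95AC = 4012742060.

4012742060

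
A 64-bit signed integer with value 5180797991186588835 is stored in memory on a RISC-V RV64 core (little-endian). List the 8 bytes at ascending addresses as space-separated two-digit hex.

A3 E4 BB ED 52 E4 E5 47

5180797991186588835 in hexadecimal, padded to 64 bits, is 0x47E5E452EDBBE4A3.
Split into bytes (most-significant first): 47 E5 E4 52 ED BB E4 A3.
Little-endian: lowest address holds the least-significant byte.
So at ascending addresses the bytes are A3 E4 BB ED 52 E4 E5 47.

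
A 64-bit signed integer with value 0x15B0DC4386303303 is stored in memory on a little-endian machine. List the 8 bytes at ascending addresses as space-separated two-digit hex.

Split into bytes (most-significant first): 15 B0 DC 43 86 30 33 03.
Little-endian stores the least-significant byte at the lowest address.
So at ascending addresses the bytes are 03 33 30 86 43 DC B0 15.

03 33 30 86 43 DC B0 15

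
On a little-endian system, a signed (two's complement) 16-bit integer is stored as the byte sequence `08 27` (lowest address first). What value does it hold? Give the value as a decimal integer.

Little-endian stores the least-significant byte at the lowest address.
Reassemble most-significant byte first: 27 08 → 0x2708.
0x2708 = 9992.

9992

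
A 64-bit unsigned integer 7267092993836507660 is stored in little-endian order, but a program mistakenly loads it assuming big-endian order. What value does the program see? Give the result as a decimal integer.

928403702302562660

7267092993836507660 in 64-bit hexadecimal is 0x64D9E6933F5AE20C.
Stored little-endian, the bytes at ascending addresses are 0C E2 5A 3F 93 E6 D9 64.
Read back as big-endian, the last byte is least significant, giving 0x0CE25A3F93E6D964.
0x0CE25A3F93E6D964 = 928403702302562660.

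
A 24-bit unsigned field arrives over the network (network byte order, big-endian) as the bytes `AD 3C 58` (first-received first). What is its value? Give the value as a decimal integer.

In big-endian order the high byte comes first in memory.
The bytes are already most-significant first: 0xAD3C58.
0xAD3C58 = 11353176.

11353176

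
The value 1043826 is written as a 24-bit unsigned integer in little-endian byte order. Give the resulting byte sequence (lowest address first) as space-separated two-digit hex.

72 ED 0F

1043826 in hexadecimal, padded to 24 bits, is 0x0FED72.
Split into bytes (most-significant first): 0F ED 72.
Little-endian: lowest address holds the least-significant byte.
So at ascending addresses the bytes are 72 ED 0F.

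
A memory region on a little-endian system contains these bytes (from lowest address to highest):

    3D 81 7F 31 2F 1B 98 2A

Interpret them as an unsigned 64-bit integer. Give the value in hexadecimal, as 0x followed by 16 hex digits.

0x2A981B2F317F813D

Little-endian stores the least-significant byte at the lowest address.
Reassemble most-significant byte first: 2A 98 1B 2F 31 7F 81 3D → 0x2A981B2F317F813D.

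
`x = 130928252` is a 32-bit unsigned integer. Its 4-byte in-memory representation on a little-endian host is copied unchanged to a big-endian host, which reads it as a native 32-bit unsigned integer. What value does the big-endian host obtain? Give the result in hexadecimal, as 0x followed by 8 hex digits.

130928252 in 32-bit hexadecimal is 0x07CDCE7C.
Stored little-endian, the bytes at ascending addresses are 7C CE CD 07.
Read back as big-endian, the last byte is least significant, giving 0x7CCECD07.

0x7CCECD07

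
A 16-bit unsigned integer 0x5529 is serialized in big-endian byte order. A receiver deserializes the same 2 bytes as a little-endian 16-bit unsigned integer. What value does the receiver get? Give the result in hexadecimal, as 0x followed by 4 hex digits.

Stored big-endian, the bytes at ascending addresses are 55 29.
Read back as little-endian, the first byte is least significant, giving 0x2955.

0x2955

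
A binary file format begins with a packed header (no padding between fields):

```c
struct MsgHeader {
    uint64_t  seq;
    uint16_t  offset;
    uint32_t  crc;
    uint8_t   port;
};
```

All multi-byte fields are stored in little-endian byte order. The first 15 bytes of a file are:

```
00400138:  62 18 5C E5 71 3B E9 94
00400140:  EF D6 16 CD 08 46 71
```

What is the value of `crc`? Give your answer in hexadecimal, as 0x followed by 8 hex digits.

`crc` follows `seq` (8 B), `offset` (2 B), so it starts at offset 8 + 2 = 10 and occupies 4 bytes.
Bytes at offsets 10..13: 16 CD 08 46.
Little-endian: lowest address holds the least-significant byte.
Reassemble most-significant byte first: 46 08 CD 16 → 0x4608CD16.

0x4608CD16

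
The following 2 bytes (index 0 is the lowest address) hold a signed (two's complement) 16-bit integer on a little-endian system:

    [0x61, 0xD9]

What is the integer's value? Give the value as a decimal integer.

Little-endian stores the least-significant byte at the lowest address.
Reassemble most-significant byte first: D9 61 → 0xD961.
Top bit is set, so as a signed 16-bit value this is 0xD961 − 2^16 = -9887.

-9887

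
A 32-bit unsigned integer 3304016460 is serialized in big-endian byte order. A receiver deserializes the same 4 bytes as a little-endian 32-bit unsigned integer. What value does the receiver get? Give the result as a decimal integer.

3304016460 in 32-bit hexadecimal is 0xC4EF4A4C.
Stored big-endian, the bytes at ascending addresses are C4 EF 4A 4C.
Read back as little-endian, the first byte is least significant, giving 0x4C4AEFC4.
0x4C4AEFC4 = 1279979460.

1279979460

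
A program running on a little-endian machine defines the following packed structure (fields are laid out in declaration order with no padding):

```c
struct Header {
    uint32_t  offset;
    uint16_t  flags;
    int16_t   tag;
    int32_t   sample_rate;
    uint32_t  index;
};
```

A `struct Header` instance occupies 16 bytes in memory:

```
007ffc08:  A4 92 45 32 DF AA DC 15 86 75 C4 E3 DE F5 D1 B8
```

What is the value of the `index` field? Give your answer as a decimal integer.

3100767710

`index` follows `offset` (4 B), `flags` (2 B), `tag` (2 B), `sample_rate` (4 B), so it starts at offset 4 + 2 + 2 + 4 = 12 and occupies 4 bytes.
Bytes at offsets 12..15: DE F5 D1 B8.
In little-endian order the low byte comes first in memory.
Reassemble most-significant byte first: B8 D1 F5 DE → 0xB8D1F5DE.
0xB8D1F5DE = 3100767710.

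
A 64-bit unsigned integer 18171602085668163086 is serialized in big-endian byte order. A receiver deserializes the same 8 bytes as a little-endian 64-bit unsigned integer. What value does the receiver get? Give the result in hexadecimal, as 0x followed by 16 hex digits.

0x0E8EFFD3D17F2EFC

18171602085668163086 in 64-bit hexadecimal is 0xFC2E7FD1D3FF8E0E.
Stored big-endian, the bytes at ascending addresses are FC 2E 7F D1 D3 FF 8E 0E.
Read back as little-endian, the first byte is least significant, giving 0x0E8EFFD3D17F2EFC.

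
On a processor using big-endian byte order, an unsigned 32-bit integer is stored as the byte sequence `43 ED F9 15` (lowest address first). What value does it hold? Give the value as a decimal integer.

1139669269

Big-endian stores the most-significant byte at the lowest address.
The bytes are already most-significant first: 0x43EDF915.
0x43EDF915 = 1139669269.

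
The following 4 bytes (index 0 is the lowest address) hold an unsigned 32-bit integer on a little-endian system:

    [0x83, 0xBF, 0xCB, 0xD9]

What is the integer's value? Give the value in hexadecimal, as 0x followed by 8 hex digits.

Little-endian stores the least-significant byte at the lowest address.
Reassemble most-significant byte first: D9 CB BF 83 → 0xD9CBBF83.

0xD9CBBF83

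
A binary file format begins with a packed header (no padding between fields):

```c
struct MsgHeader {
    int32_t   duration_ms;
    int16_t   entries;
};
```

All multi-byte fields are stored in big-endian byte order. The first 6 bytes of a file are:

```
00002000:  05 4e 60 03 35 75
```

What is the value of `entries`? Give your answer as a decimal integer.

`entries` follows `duration_ms` (4 bytes), so it starts at byte offset 4 and occupies 2 bytes.
Bytes at offsets 4..5: 35 75.
Big-endian stores the most-significant byte at the lowest address.
The bytes are already most-significant first: 0x3575.
0x3575 = 13685.

13685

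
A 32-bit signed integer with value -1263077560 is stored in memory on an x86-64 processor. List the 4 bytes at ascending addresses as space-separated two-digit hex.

48 F7 B6 B4

Two's complement of -1263077560 in 32 bits: 1263077560 = 0x4B4908B8; invert → 0xB4B6F747; add 1 → 0xB4B6F748.
Split into bytes (most-significant first): B4 B6 F7 48.
In little-endian order the low byte comes first in memory.
So at ascending addresses the bytes are 48 F7 B6 B4.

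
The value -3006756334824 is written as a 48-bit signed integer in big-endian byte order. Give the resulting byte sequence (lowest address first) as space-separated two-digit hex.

FD 43 EF 5B 53 18

Two's complement of -3006756334824 in 48 bits: 3006756334824 = 0x02BC10A4ACE8; invert → 0xFD43EF5B5317; add 1 → 0xFD43EF5B5318.
Split into bytes (most-significant first): FD 43 EF 5B 53 18.
Big-endian: lowest address holds the most-significant byte.
So the memory order matches the most-significant-first order: FD 43 EF 5B 53 18.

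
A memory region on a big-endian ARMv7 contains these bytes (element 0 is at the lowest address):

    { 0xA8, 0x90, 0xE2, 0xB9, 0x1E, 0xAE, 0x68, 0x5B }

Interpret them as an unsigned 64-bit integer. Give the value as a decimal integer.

12146457479729801307

In big-endian order the high byte comes first in memory.
The bytes are already most-significant first: 0xA890E2B91EAE685B.
0xA890E2B91EAE685B = 12146457479729801307.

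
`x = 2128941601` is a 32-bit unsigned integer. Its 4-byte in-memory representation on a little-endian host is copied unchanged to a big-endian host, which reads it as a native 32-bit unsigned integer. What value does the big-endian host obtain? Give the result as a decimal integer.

554886526

2128941601 in 32-bit hexadecimal is 0x7EE51221.
Stored little-endian, the bytes at ascending addresses are 21 12 E5 7E.
Read back as big-endian, the last byte is least significant, giving 0x2112E57E.
0x2112E57E = 554886526.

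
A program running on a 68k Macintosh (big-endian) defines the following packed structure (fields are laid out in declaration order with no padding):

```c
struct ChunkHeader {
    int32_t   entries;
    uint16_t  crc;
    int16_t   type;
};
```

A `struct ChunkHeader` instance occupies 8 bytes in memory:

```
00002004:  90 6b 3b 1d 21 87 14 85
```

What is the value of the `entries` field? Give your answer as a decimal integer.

`entries` is the first field, at byte offset 0, occupying 4 bytes.
Bytes at offsets 0..3: 90 6B 3B 1D.
In big-endian order the high byte comes first in memory.
The bytes are already most-significant first: 0x906B3B1D.
Top bit is set, so as a signed 32-bit value this is 0x906B3B1D − 2^32 = -1872020707.

-1872020707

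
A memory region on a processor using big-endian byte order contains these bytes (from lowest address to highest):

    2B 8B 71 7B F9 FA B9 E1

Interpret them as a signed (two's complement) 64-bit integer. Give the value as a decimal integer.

In big-endian order the high byte comes first in memory.
The bytes are already most-significant first: 0x2B8B717BF9FAB9E1.
0x2B8B717BF9FAB9E1 = 3137726342682556897.

3137726342682556897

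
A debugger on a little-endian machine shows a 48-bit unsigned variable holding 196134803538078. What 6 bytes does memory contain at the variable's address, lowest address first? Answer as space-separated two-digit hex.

9E 00 4B 31 62 B2

196134803538078 in hexadecimal, padded to 48 bits, is 0xB262314B009E.
Split into bytes (most-significant first): B2 62 31 4B 00 9E.
Little-endian: lowest address holds the least-significant byte.
So at ascending addresses the bytes are 9E 00 4B 31 62 B2.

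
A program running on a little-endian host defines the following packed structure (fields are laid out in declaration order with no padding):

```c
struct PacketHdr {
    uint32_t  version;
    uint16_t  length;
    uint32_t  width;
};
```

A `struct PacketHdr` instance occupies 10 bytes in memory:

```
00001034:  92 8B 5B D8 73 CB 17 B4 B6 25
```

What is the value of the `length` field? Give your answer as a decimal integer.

52083

`length` follows `version` (4 bytes), so it starts at byte offset 4 and occupies 2 bytes.
Bytes at offsets 4..5: 73 CB.
In little-endian order the low byte comes first in memory.
Reassemble most-significant byte first: CB 73 → 0xCB73.
0xCB73 = 52083.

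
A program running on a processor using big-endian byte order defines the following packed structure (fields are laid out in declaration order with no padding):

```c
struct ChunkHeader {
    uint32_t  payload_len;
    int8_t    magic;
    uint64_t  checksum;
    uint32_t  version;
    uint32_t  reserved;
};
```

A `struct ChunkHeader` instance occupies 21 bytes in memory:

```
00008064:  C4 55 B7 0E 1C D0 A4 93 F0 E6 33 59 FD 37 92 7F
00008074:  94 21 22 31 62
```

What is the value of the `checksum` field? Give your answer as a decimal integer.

15034304118933117437

`checksum` follows `payload_len` (4 B), `magic` (1 B), so it starts at offset 4 + 1 = 5 and occupies 8 bytes.
Bytes at offsets 5..12: D0 A4 93 F0 E6 33 59 FD.
Big-endian stores the most-significant byte at the lowest address.
The bytes are already most-significant first: 0xD0A493F0E63359FD.
0xD0A493F0E63359FD = 15034304118933117437.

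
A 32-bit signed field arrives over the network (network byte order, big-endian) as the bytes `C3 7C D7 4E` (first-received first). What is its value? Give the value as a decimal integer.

Big-endian stores the most-significant byte at the lowest address.
The bytes are already most-significant first: 0xC37CD74E.
Top bit is set, so as a signed 32-bit value this is 0xC37CD74E − 2^32 = -1015228594.

-1015228594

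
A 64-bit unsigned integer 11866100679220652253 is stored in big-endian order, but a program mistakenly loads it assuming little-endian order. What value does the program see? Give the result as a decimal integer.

15990302939820043428

11866100679220652253 in 64-bit hexadecimal is 0xA4ACDBB2CDF7E8DD.
Stored big-endian, the bytes at ascending addresses are A4 AC DB B2 CD F7 E8 DD.
Read back as little-endian, the first byte is least significant, giving 0xDDE8F7CDB2DBACA4.
0xDDE8F7CDB2DBACA4 = 15990302939820043428.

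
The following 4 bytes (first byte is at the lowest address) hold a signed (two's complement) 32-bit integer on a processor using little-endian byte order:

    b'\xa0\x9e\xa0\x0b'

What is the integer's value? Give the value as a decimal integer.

195075744

In little-endian order the low byte comes first in memory.
Reassemble most-significant byte first: 0B A0 9E A0 → 0x0BA09EA0.
0x0BA09EA0 = 195075744.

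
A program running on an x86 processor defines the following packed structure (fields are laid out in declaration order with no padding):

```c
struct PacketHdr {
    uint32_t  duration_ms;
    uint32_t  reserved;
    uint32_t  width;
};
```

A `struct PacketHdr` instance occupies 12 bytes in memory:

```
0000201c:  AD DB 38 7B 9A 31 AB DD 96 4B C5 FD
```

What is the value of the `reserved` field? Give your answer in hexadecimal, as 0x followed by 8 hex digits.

`reserved` follows `duration_ms` (4 bytes), so it starts at byte offset 4 and occupies 4 bytes.
Bytes at offsets 4..7: 9A 31 AB DD.
In little-endian order the low byte comes first in memory.
Reassemble most-significant byte first: DD AB 31 9A → 0xDDAB319A.

0xDDAB319A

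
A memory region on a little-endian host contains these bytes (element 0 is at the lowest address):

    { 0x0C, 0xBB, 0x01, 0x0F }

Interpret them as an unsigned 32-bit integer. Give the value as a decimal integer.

Little-endian stores the least-significant byte at the lowest address.
Reassemble most-significant byte first: 0F 01 BB 0C → 0x0F01BB0C.
0x0F01BB0C = 251771660.

251771660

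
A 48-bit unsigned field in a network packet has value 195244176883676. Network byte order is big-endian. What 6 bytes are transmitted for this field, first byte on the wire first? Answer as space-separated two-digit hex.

195244176883676 in hexadecimal, padded to 48 bits, is 0xB192D3CEBFDC.
Split into bytes (most-significant first): B1 92 D3 CE BF DC.
Big-endian: lowest address holds the most-significant byte.
So the memory order matches the most-significant-first order: B1 92 D3 CE BF DC.

B1 92 D3 CE BF DC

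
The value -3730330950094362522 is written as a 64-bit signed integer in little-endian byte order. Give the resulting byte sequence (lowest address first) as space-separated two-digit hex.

Two's complement of -3730330950094362522 in 64 bits: 3730330950094362522 = 0x33C4CC3C2705179A; invert → 0xCC3B33C3D8FAE865; add 1 → 0xCC3B33C3D8FAE866.
Split into bytes (most-significant first): CC 3B 33 C3 D8 FA E8 66.
Little-endian stores the least-significant byte at the lowest address.
So at ascending addresses the bytes are 66 E8 FA D8 C3 33 3B CC.

66 E8 FA D8 C3 33 3B CC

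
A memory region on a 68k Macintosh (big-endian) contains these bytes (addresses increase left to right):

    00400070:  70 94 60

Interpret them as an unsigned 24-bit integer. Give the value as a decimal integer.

7378016

Big-endian: lowest address holds the most-significant byte.
The bytes are already most-significant first: 0x709460.
0x709460 = 7378016.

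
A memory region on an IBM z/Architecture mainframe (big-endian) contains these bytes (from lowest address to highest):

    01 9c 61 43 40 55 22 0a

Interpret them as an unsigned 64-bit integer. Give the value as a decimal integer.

Big-endian: lowest address holds the most-significant byte.
The bytes are already most-significant first: 0x019C61434055220A.
0x019C61434055220A = 116074631874814474.

116074631874814474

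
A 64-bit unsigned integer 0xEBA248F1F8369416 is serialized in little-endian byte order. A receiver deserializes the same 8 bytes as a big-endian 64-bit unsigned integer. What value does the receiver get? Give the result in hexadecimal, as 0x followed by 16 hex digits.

0x169436F8F148A2EB

Stored little-endian, the bytes at ascending addresses are 16 94 36 F8 F1 48 A2 EB.
Read back as big-endian, the last byte is least significant, giving 0x169436F8F148A2EB.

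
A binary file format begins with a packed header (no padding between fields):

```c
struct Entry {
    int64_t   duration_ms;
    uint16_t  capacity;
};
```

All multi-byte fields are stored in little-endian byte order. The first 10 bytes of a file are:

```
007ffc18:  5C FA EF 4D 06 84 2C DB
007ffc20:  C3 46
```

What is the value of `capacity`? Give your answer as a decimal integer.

18115

`capacity` follows `duration_ms` (8 bytes), so it starts at byte offset 8 and occupies 2 bytes.
Bytes at offsets 8..9: C3 46.
Little-endian: lowest address holds the least-significant byte.
Reassemble most-significant byte first: 46 C3 → 0x46C3.
0x46C3 = 18115.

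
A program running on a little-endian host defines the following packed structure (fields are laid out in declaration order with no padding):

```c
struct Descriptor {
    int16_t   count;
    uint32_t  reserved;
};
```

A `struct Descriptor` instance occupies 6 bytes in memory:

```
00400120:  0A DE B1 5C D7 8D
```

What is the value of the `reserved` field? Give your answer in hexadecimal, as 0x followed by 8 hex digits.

0x8DD75CB1

`reserved` follows `count` (2 bytes), so it starts at byte offset 2 and occupies 4 bytes.
Bytes at offsets 2..5: B1 5C D7 8D.
Little-endian: lowest address holds the least-significant byte.
Reassemble most-significant byte first: 8D D7 5C B1 → 0x8DD75CB1.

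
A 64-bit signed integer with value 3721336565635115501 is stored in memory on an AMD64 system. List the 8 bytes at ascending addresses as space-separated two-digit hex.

3721336565635115501 in hexadecimal, padded to 64 bits, is 0x33A4D7E3D45A69ED.
Split into bytes (most-significant first): 33 A4 D7 E3 D4 5A 69 ED.
Little-endian stores the least-significant byte at the lowest address.
So at ascending addresses the bytes are ED 69 5A D4 E3 D7 A4 33.

ED 69 5A D4 E3 D7 A4 33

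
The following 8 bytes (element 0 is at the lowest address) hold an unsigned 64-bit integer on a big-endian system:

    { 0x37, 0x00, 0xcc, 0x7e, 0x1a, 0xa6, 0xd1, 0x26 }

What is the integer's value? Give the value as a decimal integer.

3963392514071122214

Big-endian stores the most-significant byte at the lowest address.
The bytes are already most-significant first: 0x3700CC7E1AA6D126.
0x3700CC7E1AA6D126 = 3963392514071122214.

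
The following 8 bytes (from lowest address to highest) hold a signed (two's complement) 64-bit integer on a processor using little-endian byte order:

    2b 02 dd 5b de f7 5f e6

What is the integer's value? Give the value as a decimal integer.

Little-endian: lowest address holds the least-significant byte.
Reassemble most-significant byte first: E6 5F F7 DE 5B DD 02 2B → 0xE65FF7DE5BDD022B.
Top bit is set, so as a signed 64-bit value this is 0xE65FF7DE5BDD022B − 2^64 = -1846484787802602965.

-1846484787802602965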